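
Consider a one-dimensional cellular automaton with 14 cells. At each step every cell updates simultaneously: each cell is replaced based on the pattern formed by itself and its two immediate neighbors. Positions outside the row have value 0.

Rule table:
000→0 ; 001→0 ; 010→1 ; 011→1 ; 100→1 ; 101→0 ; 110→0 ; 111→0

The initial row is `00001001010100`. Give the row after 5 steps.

00001101010101

step 1: 00001101010110
step 2: 00001001010101
step 3: 00001101010101
step 4: 00001001010101  (repeats step 2; period 2)
step 5: 00001101010101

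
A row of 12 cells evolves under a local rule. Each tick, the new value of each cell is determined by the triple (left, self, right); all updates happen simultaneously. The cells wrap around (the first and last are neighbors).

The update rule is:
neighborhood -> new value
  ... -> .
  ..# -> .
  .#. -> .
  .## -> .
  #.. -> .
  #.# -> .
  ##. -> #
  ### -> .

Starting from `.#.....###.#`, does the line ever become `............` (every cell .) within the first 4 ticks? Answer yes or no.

.........#..
............
all cells are . at tick 2

yes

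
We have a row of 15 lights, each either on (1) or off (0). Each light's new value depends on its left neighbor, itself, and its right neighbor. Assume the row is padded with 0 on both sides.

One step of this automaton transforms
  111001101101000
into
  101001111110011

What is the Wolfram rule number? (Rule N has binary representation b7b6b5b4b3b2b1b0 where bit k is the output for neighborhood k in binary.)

position 1: 111 → 0  (bit 7 = 0)
position 2: 110 → 1  (bit 6 = 1)
position 7: 101 → 1  (bit 5 = 1)
position 3: 100 → 0  (bit 4 = 0)
position 0: 011 → 1  (bit 3 = 1)
position 11: 010 → 0  (bit 2 = 0)
position 4: 001 → 0  (bit 1 = 0)
position 13: 000 → 1  (bit 0 = 1)
bits b7..b0 = 01101001 = 105

105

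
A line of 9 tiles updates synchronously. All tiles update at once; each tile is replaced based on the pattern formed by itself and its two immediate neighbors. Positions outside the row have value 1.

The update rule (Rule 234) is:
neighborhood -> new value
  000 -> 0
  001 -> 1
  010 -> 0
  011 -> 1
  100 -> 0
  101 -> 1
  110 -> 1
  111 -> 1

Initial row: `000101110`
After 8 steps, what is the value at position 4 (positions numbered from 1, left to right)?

001011111
010111111
101111111
111111111
111111111  (fixed point — unchanged through step 8)
position 4 holds 1

1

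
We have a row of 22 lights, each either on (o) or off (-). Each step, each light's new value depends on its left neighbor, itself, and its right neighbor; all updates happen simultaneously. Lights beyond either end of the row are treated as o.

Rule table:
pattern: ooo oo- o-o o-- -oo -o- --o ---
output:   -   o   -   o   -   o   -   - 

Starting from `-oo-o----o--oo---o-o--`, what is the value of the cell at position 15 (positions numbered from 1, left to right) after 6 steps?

step 1: --o-oo---oo--oo--o-oo-
step 2: o-o--oo---oo--oo-o--o-
step 3: o-oo--oo---oo--o-oo-o-
step 4: o--oo--oo---oo-o--o-o-
step 5: oo--oo--oo---o-oo-o-o-
step 6: -oo--oo--oo--o--o-o-o-
position 15 holds -

-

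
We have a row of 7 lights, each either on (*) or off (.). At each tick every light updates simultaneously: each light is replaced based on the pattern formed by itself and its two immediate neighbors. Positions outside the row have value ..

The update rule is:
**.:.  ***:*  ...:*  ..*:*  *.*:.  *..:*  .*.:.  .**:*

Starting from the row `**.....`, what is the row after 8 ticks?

..**...

tick 1: *.*****
tick 2: ..****.
tick 3: *****.*
tick 4: ****...
tick 5: ***.***
tick 6: **..**.
tick 7: *.***.*
tick 8: ..**...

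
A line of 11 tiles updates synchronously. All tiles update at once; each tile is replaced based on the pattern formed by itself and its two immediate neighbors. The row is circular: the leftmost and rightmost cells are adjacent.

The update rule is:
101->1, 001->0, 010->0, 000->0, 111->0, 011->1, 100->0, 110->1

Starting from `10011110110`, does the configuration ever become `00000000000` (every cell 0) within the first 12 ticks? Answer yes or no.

yes

00010011111
00000010001
00000000000
all cells are 0 at tick 3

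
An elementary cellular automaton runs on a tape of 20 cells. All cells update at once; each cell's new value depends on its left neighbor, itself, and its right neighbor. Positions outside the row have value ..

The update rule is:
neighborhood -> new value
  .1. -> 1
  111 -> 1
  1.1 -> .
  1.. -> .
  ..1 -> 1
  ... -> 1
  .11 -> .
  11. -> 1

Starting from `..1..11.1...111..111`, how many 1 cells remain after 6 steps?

111.1.1.1.11.11.1.11
.11.1.1.1..1..1.1..1
1.1.1.1.1.11.11.1.11
1.1.1.1.1..1..1.1..1
1.1.1.1.1.11.11.1.11  (repeats step 3; period 2)
step 6: 1.1.1.1.1..1..1.1..1
count of 1: 9

9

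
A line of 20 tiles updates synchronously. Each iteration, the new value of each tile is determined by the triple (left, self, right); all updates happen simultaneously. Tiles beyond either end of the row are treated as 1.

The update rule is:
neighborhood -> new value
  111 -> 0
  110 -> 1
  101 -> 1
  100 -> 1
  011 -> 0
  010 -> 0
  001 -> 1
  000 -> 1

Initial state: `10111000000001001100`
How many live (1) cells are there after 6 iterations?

11001111111110110111
01110000000011011000
10011111111101101111
11100000000110110000
00111111111011011111
11000000001101100000
count of 1: 6

6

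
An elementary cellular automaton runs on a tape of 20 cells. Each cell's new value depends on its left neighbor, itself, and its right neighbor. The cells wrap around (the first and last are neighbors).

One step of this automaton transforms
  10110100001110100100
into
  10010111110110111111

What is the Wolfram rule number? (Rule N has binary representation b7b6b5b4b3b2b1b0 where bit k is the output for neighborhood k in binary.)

215

position 11: 111 → 1  (bit 7 = 1)
position 3: 110 → 1  (bit 6 = 1)
position 1: 101 → 0  (bit 5 = 0)
position 6: 100 → 1  (bit 4 = 1)
position 2: 011 → 0  (bit 3 = 0)
position 0: 010 → 1  (bit 2 = 1)
position 9: 001 → 1  (bit 1 = 1)
position 7: 000 → 1  (bit 0 = 1)
bits b7..b0 = 11010111 = 215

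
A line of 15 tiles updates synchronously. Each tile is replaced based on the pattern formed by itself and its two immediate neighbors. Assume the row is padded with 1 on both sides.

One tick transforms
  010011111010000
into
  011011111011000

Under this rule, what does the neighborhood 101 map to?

At position 0 the neighborhood is 101; the next row has 0 there.

0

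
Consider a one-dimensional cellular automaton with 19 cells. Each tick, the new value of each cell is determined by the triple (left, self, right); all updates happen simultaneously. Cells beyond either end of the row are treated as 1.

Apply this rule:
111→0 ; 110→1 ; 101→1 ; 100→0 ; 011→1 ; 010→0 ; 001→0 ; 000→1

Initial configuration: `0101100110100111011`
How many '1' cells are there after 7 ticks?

6

1011100111000101110
1110100101010011011
0011000010100011110
0011011001001010011
0011111000000100010
0010001011110001001
0000100110010100001
count of 1: 6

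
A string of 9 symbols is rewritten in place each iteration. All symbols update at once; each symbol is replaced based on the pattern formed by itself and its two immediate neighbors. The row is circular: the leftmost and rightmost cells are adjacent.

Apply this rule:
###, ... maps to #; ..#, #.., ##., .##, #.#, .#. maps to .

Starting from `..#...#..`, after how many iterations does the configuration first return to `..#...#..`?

#...#...#
..#...#..

2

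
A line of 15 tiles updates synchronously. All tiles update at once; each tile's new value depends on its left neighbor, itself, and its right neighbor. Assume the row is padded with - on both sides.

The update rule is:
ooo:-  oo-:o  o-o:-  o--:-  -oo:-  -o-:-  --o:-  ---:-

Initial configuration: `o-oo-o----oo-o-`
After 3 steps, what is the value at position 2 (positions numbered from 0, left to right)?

-

---o-------o---
---------------
---------------
position 2 holds -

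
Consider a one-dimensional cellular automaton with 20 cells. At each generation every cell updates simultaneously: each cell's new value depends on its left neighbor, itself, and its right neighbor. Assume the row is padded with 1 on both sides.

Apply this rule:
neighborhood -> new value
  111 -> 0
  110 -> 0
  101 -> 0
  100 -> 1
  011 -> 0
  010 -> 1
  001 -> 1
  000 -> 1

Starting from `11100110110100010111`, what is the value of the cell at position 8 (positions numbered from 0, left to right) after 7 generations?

0

generation 1: 00011000000111110000
generation 2: 11100111111000001111
generation 3: 00011000000111110000  (repeats generation 1; period 2)
generation 7: 00011000000111110000
position 8 holds 0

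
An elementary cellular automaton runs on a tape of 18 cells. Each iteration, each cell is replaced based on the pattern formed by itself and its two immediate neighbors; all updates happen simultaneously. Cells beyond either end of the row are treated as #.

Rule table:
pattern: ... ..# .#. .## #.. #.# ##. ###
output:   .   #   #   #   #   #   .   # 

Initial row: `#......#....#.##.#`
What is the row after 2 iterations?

###..###.#####.###

.#....###..####.##
###..###.#####.###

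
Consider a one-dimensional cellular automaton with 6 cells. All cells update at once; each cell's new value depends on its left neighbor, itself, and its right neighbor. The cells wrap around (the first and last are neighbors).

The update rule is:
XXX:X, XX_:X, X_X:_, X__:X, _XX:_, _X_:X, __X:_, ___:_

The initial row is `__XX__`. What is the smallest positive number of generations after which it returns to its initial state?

6

___XX_
____XX
X____X
XX____
_XX___
__XX__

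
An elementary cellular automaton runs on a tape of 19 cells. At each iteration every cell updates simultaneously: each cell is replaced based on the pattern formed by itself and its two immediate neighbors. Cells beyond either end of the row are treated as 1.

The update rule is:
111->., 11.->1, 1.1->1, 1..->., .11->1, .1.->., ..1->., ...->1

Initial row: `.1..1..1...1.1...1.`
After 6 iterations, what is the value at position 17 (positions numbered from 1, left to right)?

.

1........1..1..1..1
1.111111..........1
111....1.11111111.1
..1.11..11......111
...111..11.1111.1..
.1.1.1..1111..11...
position 17 holds .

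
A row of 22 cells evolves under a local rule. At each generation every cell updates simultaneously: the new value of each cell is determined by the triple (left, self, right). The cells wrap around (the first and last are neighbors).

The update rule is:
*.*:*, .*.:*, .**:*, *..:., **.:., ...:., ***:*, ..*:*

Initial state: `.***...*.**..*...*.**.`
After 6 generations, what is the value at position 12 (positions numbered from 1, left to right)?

*

***...****..**..****..
**...****..**..****..*
*...****..**..****..**
...****..**..****..***
..****..**..****..***.
.****..**..****..***..
position 12 holds *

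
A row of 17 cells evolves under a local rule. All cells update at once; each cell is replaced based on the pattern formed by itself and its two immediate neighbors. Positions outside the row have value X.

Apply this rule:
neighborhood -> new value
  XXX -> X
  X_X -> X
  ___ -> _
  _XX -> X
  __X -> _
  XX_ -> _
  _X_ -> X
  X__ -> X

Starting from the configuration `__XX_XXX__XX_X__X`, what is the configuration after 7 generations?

X_XXXXXXX_XXXXXXX

X_X_XXX_X_X_XXX_X
_XXXXX_XXXXXXX_XX
XXXXX_XXXXXXX_XXX
XXXX_XXXXXXX_XXXX
XXX_XXXXXXX_XXXXX
XX_XXXXXXX_XXXXXX
X_XXXXXXX_XXXXXXX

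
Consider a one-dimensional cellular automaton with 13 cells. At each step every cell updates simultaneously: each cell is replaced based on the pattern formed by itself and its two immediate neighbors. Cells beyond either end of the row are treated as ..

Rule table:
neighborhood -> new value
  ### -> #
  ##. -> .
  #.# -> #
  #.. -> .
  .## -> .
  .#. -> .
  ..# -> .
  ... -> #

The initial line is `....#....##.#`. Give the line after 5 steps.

step 1: ###...##...#.
step 2: .#..#....#...
step 3: ......##...##
step 4: #####....#...
step 5: .###..##...##

.###..##...##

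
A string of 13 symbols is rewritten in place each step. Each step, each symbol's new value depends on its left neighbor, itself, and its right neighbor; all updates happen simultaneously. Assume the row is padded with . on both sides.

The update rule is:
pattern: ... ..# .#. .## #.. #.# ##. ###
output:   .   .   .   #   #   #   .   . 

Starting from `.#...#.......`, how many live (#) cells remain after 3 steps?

2

..#...#......
...#...#.....
....#...#....
count of #: 2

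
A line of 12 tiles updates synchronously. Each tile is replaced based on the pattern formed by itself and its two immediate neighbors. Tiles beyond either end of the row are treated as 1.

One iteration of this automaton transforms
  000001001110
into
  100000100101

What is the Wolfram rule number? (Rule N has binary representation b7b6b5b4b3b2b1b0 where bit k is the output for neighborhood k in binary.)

position 9: 111 → 1  (bit 7 = 1)
position 10: 110 → 0  (bit 6 = 0)
position 11: 101 → 1  (bit 5 = 1)
position 0: 100 → 1  (bit 4 = 1)
position 8: 011 → 0  (bit 3 = 0)
position 5: 010 → 0  (bit 2 = 0)
position 4: 001 → 0  (bit 1 = 0)
position 1: 000 → 0  (bit 0 = 0)
bits b7..b0 = 10110000 = 176

176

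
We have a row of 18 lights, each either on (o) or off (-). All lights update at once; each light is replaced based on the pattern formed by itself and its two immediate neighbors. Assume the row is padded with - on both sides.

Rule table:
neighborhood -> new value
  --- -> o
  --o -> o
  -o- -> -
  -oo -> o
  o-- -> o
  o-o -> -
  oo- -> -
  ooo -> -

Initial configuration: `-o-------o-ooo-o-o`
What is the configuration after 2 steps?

--o------oo-oooooo

step 1: o-ooooooo--o------
step 2: --o------oo-oooooo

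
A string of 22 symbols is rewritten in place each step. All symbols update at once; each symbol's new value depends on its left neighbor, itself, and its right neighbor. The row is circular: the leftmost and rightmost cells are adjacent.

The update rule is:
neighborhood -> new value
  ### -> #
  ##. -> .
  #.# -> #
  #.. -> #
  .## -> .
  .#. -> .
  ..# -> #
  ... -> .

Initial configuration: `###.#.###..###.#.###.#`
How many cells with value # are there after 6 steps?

10

##.#.#.#.##.#.#.#.#.#.
..#.#.#.#..#.#.#.#.#.#
##.#.#.#.##.#.#.#.#.#.  (repeats step 1; period 2)
step 6: ..#.#.#.#..#.#.#.#.#.#
count of #: 10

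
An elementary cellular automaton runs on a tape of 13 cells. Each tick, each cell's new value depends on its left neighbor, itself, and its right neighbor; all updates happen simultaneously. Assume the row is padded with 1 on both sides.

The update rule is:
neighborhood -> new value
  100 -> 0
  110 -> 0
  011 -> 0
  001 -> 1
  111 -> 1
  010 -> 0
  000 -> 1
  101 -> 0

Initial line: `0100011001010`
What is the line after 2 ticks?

0110001100111

tick 1: 0001100010000
tick 2: 0110001100111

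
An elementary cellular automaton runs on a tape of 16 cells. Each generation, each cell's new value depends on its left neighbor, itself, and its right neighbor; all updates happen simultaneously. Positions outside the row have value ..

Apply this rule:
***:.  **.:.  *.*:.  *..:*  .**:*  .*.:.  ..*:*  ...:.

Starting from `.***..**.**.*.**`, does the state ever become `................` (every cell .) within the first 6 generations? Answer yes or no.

no

generation 1: **..***..*....*.
generation 2: *.***..**.*..*.*
generation 3: ..*..***...**...
generation 4: .*.***..*.**.*..
generation 5: *..*..**..*...*.
generation 6: .**.***.**.*.*.*
generation 6 is .**.***.**.*.*.*, still not uniform .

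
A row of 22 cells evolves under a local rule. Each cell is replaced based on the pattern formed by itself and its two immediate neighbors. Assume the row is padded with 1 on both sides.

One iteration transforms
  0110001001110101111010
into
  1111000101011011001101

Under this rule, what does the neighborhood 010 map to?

At position 6 the neighborhood is 010; the next row has 0 there.

0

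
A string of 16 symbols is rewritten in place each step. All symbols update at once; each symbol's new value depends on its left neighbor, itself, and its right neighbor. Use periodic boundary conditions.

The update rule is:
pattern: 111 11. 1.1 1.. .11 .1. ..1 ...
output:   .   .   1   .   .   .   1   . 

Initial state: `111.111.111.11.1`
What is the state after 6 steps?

..1...1..1....1.

...1...1...1..1.
..1...1...1..1..
.1...1...1..1...
1...1...1..1....
...1...1..1....1
..1...1..1....1.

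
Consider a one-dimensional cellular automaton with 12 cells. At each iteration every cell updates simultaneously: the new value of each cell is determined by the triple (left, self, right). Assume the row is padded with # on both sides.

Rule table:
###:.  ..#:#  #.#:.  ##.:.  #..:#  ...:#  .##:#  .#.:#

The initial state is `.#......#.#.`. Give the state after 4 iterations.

.########.#.
.#........#.
.##########.
.#..........

.#..........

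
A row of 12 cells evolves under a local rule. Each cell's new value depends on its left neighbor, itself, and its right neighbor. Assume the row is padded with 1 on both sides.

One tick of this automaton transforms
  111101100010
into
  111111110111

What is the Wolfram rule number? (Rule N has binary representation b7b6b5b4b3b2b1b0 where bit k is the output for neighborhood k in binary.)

position 0: 111 → 1  (bit 7 = 1)
position 3: 110 → 1  (bit 6 = 1)
position 4: 101 → 1  (bit 5 = 1)
position 7: 100 → 1  (bit 4 = 1)
position 5: 011 → 1  (bit 3 = 1)
position 10: 010 → 1  (bit 2 = 1)
position 9: 001 → 1  (bit 1 = 1)
position 8: 000 → 0  (bit 0 = 0)
bits b7..b0 = 11111110 = 254

254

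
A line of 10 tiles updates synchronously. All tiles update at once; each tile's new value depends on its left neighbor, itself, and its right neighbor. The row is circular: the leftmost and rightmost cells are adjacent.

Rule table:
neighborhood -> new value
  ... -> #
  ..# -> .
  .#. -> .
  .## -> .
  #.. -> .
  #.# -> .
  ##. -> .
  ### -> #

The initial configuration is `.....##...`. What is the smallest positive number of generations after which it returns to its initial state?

6

####....##
###..##..#
##........
...######.
##..####..
.....##...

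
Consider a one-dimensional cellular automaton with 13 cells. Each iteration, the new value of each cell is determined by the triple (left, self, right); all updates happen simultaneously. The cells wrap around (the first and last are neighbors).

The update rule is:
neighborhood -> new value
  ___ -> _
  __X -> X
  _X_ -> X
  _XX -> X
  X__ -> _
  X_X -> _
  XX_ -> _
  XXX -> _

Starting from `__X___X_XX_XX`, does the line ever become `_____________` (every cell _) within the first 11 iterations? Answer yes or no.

iteration 1: _XX__XX_X__X_
iteration 2: XX__XX__X_XX_
iteration 3: X__XX__XX_X__
iteration 4: X_XX__XX__X_X
iteration 5: __X__XX__XX_X
iteration 6: _XX_XX__XX__X
iteration 7: _X__X__XX__XX
iteration 8: _X_XX_XX__XX_
iteration 9: XX_X__X__XX__
iteration 10: X__X_XX_XX__X
iteration 11: __XX_X__X__XX
iteration 11 is __XX_X__X__XX, still not uniform _

no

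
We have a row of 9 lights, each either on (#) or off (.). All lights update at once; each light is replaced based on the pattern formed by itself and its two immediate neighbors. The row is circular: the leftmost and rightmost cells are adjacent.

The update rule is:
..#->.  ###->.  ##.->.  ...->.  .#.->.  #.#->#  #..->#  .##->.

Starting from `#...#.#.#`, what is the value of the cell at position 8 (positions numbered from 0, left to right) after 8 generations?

#

generation 1: .#...#.#.
generation 2: ..#...#.#
generation 3: #..#...#.
generation 4: .#..#...#
generation 5: #.#..#...
generation 6: .#.#..#..
generation 7: ..#.#..#.
generation 8: ...#.#..#
position 8 holds #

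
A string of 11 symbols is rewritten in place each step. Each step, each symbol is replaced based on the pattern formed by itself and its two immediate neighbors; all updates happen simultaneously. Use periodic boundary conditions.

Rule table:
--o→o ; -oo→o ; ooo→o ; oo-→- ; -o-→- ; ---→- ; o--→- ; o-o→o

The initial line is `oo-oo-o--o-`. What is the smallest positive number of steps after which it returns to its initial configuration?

11

o-oo-o--o-o
-oo-o--o-oo
oo-o--o-oo-
o-o--o-oo-o
-o--o-oo-oo
o--o-oo-oo-
--o-oo-oo-o
-o-oo-oo-o-
o-oo-oo-o--
-oo-oo-o--o
oo-oo-o--o-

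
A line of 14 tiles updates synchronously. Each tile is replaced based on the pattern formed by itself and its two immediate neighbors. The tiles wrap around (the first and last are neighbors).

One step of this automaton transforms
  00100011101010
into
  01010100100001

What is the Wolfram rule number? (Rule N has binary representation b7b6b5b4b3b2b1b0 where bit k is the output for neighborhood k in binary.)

position 7: 111 → 0  (bit 7 = 0)
position 8: 110 → 1  (bit 6 = 1)
position 9: 101 → 0  (bit 5 = 0)
position 3: 100 → 1  (bit 4 = 1)
position 6: 011 → 0  (bit 3 = 0)
position 2: 010 → 0  (bit 2 = 0)
position 1: 001 → 1  (bit 1 = 1)
position 0: 000 → 0  (bit 0 = 0)
bits b7..b0 = 01010010 = 82

82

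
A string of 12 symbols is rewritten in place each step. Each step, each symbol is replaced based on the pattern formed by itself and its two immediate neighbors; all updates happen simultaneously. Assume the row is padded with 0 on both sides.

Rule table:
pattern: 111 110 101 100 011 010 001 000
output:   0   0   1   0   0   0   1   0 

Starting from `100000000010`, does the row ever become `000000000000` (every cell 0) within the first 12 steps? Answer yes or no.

000000000100
000000001000
000000010000
000000100000
000001000000
000010000000
000100000000
001000000000
010000000000
100000000000
000000000000
all cells are 0 at step 11

yes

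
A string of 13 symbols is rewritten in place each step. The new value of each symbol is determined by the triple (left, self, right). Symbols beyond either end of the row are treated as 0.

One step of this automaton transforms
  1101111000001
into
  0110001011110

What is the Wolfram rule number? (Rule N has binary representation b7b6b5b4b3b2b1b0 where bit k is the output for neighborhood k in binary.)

99

position 4: 111 → 0  (bit 7 = 0)
position 1: 110 → 1  (bit 6 = 1)
position 2: 101 → 1  (bit 5 = 1)
position 7: 100 → 0  (bit 4 = 0)
position 0: 011 → 0  (bit 3 = 0)
position 12: 010 → 0  (bit 2 = 0)
position 11: 001 → 1  (bit 1 = 1)
position 8: 000 → 1  (bit 0 = 1)
bits b7..b0 = 01100011 = 99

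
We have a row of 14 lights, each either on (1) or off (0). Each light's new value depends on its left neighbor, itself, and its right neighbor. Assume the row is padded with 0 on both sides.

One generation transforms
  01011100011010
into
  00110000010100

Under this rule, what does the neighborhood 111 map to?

At position 4 the neighborhood is 111; the next row has 0 there.

0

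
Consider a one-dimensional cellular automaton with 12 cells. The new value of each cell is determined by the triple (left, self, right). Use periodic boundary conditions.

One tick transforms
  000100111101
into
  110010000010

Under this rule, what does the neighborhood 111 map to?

At position 7 the neighborhood is 111; the next row has 0 there.

0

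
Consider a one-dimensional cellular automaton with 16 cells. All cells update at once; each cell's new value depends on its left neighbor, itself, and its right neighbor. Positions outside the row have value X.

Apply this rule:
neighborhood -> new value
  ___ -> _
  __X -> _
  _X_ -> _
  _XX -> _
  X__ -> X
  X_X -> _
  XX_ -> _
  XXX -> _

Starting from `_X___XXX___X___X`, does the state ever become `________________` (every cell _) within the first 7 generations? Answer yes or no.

generation 1: __X_____X___X___
generation 2: X__X_____X___X__
generation 3: _X__X_____X___X_
generation 4: __X__X_____X____
generation 5: X__X__X_____X___
generation 6: _X__X__X_____X__
generation 7: __X__X__X_____X_
generation 7 is __X__X__X_____X_, still not uniform _

no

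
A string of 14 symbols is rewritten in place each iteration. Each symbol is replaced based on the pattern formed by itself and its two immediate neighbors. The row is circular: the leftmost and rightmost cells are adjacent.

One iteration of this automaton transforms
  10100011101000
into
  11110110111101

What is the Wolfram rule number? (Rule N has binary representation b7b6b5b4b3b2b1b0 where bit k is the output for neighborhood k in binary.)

position 7: 111 → 0  (bit 7 = 0)
position 8: 110 → 1  (bit 6 = 1)
position 1: 101 → 1  (bit 5 = 1)
position 3: 100 → 1  (bit 4 = 1)
position 6: 011 → 1  (bit 3 = 1)
position 0: 010 → 1  (bit 2 = 1)
position 5: 001 → 1  (bit 1 = 1)
position 4: 000 → 0  (bit 0 = 0)
bits b7..b0 = 01111110 = 126

126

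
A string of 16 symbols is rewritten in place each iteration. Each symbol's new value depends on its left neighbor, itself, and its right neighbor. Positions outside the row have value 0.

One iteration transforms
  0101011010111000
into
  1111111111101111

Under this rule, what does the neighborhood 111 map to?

At position 11 the neighborhood is 111; the next row has 0 there.

0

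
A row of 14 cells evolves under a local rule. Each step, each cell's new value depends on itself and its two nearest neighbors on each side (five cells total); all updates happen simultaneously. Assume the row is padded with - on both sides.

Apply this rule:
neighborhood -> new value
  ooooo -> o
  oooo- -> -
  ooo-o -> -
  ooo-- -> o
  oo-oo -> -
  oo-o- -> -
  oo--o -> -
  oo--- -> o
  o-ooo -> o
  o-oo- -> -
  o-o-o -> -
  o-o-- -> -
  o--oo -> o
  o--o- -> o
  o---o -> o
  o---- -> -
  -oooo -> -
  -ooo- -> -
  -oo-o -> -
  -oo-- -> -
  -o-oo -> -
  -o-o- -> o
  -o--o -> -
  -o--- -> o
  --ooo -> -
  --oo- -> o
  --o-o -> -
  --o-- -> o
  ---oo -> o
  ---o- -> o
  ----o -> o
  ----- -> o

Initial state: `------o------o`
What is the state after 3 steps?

oooooooo-ooooo
--oooo---o-o-o
oo---oooo-o-o-

oo---oooo-o-o-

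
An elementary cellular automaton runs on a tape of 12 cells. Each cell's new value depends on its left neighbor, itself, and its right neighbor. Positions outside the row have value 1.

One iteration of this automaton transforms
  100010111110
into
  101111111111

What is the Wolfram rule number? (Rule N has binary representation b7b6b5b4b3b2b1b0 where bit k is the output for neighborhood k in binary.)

239

position 7: 111 → 1  (bit 7 = 1)
position 0: 110 → 1  (bit 6 = 1)
position 5: 101 → 1  (bit 5 = 1)
position 1: 100 → 0  (bit 4 = 0)
position 6: 011 → 1  (bit 3 = 1)
position 4: 010 → 1  (bit 2 = 1)
position 3: 001 → 1  (bit 1 = 1)
position 2: 000 → 1  (bit 0 = 1)
bits b7..b0 = 11101111 = 239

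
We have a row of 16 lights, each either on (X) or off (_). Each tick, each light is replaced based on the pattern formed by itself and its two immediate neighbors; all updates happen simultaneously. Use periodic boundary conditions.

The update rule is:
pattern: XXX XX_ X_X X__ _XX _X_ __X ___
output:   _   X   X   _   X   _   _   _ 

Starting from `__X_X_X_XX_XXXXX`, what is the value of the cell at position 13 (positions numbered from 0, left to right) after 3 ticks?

_

___X_X_XXXXX___X
____X_XX___X____
_____XXX________
position 13 holds _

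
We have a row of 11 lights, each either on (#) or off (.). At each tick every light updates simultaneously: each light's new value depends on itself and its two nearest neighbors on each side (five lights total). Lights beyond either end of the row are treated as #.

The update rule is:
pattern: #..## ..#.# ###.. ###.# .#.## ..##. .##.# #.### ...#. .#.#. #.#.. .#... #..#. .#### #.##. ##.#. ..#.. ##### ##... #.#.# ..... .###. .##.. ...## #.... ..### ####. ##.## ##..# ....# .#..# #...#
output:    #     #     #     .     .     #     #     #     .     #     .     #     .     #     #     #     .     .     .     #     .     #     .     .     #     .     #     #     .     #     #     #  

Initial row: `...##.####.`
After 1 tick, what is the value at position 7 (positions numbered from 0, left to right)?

#

.#.######.#
position 7 holds #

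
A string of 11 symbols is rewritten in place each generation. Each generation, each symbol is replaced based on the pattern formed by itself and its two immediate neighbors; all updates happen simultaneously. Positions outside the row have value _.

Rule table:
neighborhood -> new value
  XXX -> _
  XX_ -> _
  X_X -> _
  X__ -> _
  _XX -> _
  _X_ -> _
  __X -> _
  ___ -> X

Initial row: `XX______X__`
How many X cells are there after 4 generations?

___XXXX___X
XX______X__  (repeats generation 0; period 2)
generation 4: XX______X__
count of X: 3

3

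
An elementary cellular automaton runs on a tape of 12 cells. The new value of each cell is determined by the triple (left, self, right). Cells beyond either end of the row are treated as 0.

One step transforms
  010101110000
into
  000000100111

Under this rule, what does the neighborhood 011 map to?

At position 5 the neighborhood is 011; the next row has 0 there.

0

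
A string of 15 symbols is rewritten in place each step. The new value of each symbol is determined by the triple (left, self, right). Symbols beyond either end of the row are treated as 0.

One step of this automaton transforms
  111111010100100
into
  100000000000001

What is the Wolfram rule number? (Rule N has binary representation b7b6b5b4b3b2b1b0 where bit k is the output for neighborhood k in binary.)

9

position 1: 111 → 0  (bit 7 = 0)
position 5: 110 → 0  (bit 6 = 0)
position 6: 101 → 0  (bit 5 = 0)
position 10: 100 → 0  (bit 4 = 0)
position 0: 011 → 1  (bit 3 = 1)
position 7: 010 → 0  (bit 2 = 0)
position 11: 001 → 0  (bit 1 = 0)
position 14: 000 → 1  (bit 0 = 1)
bits b7..b0 = 00001001 = 9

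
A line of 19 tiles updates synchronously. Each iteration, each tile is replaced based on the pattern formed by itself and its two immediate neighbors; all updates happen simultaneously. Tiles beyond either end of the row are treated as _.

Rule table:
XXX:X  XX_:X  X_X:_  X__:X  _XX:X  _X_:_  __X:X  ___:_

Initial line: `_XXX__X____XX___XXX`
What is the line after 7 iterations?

XXXXXXXXXXXXXX_XXXX

XXXXXX_X__XXXX_XXXX
XXXXXX__XXXXXX_XXXX
XXXXXXXXXXXXXX_XXXX
XXXXXXXXXXXXXX_XXXX  (fixed point — unchanged through iteration 7)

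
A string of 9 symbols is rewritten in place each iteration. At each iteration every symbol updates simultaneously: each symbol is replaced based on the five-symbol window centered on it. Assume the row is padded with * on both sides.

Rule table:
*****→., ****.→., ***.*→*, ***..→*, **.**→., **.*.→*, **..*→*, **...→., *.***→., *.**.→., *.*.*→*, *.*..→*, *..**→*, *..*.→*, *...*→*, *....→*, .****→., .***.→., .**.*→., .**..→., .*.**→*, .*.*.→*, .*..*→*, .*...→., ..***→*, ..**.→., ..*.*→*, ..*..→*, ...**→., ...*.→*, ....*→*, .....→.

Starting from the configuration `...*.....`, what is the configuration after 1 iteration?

.***.*.*.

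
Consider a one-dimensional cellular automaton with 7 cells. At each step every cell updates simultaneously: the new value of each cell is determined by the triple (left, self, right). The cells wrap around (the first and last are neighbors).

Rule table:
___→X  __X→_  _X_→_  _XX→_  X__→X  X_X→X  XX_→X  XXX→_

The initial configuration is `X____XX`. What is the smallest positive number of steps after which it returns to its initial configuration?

14

XXXX___
___XXX_
XX___XX
_XXX___
___XXXX
XX____X
_XXXX__
____XXX
XXX___X
__XXX__
X___XXX
XXX____
__XXXX_
X____XX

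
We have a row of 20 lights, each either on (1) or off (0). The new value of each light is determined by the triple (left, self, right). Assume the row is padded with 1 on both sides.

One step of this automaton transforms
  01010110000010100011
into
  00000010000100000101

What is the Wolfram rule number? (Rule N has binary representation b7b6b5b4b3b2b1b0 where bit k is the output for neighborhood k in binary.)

194

position 19: 111 → 1  (bit 7 = 1)
position 6: 110 → 1  (bit 6 = 1)
position 0: 101 → 0  (bit 5 = 0)
position 7: 100 → 0  (bit 4 = 0)
position 5: 011 → 0  (bit 3 = 0)
position 1: 010 → 0  (bit 2 = 0)
position 11: 001 → 1  (bit 1 = 1)
position 8: 000 → 0  (bit 0 = 0)
bits b7..b0 = 11000010 = 194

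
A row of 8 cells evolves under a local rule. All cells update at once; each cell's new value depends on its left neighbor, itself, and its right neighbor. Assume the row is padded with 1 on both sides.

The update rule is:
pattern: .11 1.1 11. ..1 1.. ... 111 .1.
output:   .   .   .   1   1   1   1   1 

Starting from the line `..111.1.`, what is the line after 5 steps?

111111.1

11.1..1.
1..1111.
.11.11..
......11
111111.1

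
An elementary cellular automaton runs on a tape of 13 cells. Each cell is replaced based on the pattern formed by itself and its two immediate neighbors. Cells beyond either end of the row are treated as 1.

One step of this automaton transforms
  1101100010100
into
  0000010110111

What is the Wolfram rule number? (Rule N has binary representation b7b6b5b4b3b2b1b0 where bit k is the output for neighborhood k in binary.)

position 0: 111 → 0  (bit 7 = 0)
position 1: 110 → 0  (bit 6 = 0)
position 2: 101 → 0  (bit 5 = 0)
position 5: 100 → 1  (bit 4 = 1)
position 3: 011 → 0  (bit 3 = 0)
position 8: 010 → 1  (bit 2 = 1)
position 7: 001 → 1  (bit 1 = 1)
position 6: 000 → 0  (bit 0 = 0)
bits b7..b0 = 00010110 = 22

22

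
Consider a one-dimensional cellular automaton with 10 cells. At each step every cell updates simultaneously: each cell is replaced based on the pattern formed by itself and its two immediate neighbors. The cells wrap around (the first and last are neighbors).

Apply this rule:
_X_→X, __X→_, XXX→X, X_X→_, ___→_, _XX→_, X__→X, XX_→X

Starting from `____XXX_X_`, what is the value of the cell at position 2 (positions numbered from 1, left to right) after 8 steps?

X

_____XX_XX
X_____X__X
XX____XX__
_XX____XX_
__XX____XX
X__XX____X
XX__XX____
_XX__XX___
position 2 holds X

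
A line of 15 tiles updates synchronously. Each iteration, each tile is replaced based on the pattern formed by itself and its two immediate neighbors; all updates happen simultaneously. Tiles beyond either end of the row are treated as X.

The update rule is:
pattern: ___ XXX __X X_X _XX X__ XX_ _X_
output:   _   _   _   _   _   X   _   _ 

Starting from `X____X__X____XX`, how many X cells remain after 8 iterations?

iteration 1: _X____X__X_____
iteration 2: __X____X__X____
iteration 3: X__X____X__X___
iteration 4: _X__X____X__X__
iteration 5: __X__X____X__X_
iteration 6: X__X__X____X___
iteration 7: _X__X__X____X__
iteration 8: __X__X__X____X_
count of X: 4

4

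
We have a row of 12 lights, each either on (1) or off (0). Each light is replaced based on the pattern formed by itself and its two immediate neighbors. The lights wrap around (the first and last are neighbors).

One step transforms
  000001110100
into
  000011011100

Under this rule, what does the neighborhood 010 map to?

At position 9 the neighborhood is 010; the next row has 1 there.

1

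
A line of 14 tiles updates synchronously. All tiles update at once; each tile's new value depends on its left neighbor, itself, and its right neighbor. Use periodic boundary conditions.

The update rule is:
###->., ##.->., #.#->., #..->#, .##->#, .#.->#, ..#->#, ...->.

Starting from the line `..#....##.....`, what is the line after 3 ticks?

#.###..###.#.#

.###..##.#....
##..###..##...
#.###..###.#.#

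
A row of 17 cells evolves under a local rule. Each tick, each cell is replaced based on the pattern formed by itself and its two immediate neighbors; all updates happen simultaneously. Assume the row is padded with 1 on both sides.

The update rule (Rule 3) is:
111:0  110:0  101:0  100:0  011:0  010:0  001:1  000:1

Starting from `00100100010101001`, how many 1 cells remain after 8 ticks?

01001001100000010
00010010001111100
01100100110000001
00001001000111110
01110010011000000
00000100100011111
01111001001100000
00000010010001111
count of 1: 6

6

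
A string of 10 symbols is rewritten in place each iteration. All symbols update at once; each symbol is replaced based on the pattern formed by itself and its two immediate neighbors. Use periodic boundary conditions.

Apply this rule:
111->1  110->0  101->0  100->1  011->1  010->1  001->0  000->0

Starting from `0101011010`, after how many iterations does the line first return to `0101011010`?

2

iteration 1: 0101010011
iteration 2: 0101011010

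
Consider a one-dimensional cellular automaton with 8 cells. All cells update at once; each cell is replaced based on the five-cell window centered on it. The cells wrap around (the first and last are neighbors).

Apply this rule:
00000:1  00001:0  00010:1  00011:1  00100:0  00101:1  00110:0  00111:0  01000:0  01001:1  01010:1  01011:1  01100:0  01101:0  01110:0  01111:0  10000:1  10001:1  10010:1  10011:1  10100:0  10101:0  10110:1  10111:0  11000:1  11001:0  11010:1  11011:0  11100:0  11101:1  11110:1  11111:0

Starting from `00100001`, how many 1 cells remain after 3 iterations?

3

11001010
10011101
00100101
count of 1: 3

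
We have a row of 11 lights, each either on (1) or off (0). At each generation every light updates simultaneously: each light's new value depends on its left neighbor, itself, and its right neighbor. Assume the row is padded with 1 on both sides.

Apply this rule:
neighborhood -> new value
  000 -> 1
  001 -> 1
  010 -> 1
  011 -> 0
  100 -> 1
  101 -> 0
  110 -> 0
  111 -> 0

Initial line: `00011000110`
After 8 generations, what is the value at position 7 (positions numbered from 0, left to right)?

0

generation 1: 11100111000
generation 2: 00011000111
generation 3: 11100111000  (repeats generation 1; period 2)
generation 8: 00011000111
position 7 holds 0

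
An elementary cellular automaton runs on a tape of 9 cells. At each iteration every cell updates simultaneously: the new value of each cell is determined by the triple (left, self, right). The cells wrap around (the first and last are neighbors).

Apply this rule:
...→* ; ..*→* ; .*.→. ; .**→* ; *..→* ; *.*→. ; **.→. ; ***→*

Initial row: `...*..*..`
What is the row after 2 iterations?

**..*..**

iteration 1: ***.**.**
iteration 2: **..*..**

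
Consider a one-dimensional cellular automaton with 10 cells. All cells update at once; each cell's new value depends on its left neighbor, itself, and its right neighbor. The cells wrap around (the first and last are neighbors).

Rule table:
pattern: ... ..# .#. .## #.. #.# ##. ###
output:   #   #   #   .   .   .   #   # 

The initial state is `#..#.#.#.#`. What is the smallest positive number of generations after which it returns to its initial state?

2

generation 1: #.##.#.#..
generation 2: #..#.#.#.#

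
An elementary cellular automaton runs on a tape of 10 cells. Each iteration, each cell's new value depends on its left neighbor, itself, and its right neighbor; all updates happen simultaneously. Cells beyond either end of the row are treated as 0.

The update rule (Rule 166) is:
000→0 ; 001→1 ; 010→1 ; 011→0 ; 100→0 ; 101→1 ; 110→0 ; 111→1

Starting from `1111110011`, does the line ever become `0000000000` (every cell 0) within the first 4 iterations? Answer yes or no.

0111100100
1011001100
1100010000
0000110000
iteration 4 is 0000110000, still not uniform 0

no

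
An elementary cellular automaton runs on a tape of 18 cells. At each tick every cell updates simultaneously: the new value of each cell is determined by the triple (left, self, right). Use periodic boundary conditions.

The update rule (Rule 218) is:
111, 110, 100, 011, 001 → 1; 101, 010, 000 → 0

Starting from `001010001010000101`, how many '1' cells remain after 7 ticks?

16

110001010001001000
111010001010110101
111001010000110001
111110001001111011
111111010111111011
111111000111111011
111111101111111011
count of 1: 16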